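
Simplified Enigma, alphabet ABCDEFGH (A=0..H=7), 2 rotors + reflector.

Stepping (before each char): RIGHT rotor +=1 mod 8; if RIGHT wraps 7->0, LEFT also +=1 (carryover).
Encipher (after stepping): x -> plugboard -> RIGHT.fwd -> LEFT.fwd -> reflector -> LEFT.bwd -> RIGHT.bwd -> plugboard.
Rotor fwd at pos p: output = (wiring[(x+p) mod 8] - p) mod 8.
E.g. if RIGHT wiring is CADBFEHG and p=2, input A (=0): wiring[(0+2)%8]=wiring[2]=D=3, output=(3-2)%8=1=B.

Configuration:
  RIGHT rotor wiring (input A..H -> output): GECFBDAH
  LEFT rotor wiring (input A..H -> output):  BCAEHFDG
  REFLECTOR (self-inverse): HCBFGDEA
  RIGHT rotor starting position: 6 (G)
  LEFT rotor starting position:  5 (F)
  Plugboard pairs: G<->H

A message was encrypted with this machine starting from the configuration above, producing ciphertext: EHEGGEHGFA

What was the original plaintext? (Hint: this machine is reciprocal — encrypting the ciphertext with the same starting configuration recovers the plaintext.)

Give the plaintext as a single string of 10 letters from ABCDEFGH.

Answer: ACDAHFCHAG

Derivation:
Char 1 ('E'): step: R->7, L=5; E->plug->E->R->G->L->H->refl->A->L'->A->R'->A->plug->A
Char 2 ('H'): step: R->0, L->6 (L advanced); H->plug->G->R->A->L->F->refl->D->L'->C->R'->C->plug->C
Char 3 ('E'): step: R->1, L=6; E->plug->E->R->C->L->D->refl->F->L'->A->R'->D->plug->D
Char 4 ('G'): step: R->2, L=6; G->plug->H->R->C->L->D->refl->F->L'->A->R'->A->plug->A
Char 5 ('G'): step: R->3, L=6; G->plug->H->R->H->L->H->refl->A->L'->B->R'->G->plug->H
Char 6 ('E'): step: R->4, L=6; E->plug->E->R->C->L->D->refl->F->L'->A->R'->F->plug->F
Char 7 ('H'): step: R->5, L=6; H->plug->G->R->A->L->F->refl->D->L'->C->R'->C->plug->C
Char 8 ('G'): step: R->6, L=6; G->plug->H->R->F->L->G->refl->E->L'->D->R'->G->plug->H
Char 9 ('F'): step: R->7, L=6; F->plug->F->R->C->L->D->refl->F->L'->A->R'->A->plug->A
Char 10 ('A'): step: R->0, L->7 (L advanced); A->plug->A->R->G->L->G->refl->E->L'->H->R'->H->plug->G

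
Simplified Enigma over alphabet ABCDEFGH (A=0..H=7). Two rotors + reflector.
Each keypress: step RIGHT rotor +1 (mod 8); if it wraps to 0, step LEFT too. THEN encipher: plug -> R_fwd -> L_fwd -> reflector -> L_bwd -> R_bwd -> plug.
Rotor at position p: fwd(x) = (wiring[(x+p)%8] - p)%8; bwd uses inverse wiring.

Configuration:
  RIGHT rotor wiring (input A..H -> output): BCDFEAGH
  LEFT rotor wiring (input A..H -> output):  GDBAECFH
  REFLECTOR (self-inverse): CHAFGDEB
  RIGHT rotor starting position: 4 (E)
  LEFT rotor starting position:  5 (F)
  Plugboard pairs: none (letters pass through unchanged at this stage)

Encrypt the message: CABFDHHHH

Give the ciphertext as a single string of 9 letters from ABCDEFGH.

Char 1 ('C'): step: R->5, L=5; C->plug->C->R->C->L->C->refl->A->L'->B->R'->B->plug->B
Char 2 ('A'): step: R->6, L=5; A->plug->A->R->A->L->F->refl->D->L'->G->R'->G->plug->G
Char 3 ('B'): step: R->7, L=5; B->plug->B->R->C->L->C->refl->A->L'->B->R'->G->plug->G
Char 4 ('F'): step: R->0, L->6 (L advanced); F->plug->F->R->A->L->H->refl->B->L'->B->R'->A->plug->A
Char 5 ('D'): step: R->1, L=6; D->plug->D->R->D->L->F->refl->D->L'->E->R'->C->plug->C
Char 6 ('H'): step: R->2, L=6; H->plug->H->R->A->L->H->refl->B->L'->B->R'->A->plug->A
Char 7 ('H'): step: R->3, L=6; H->plug->H->R->A->L->H->refl->B->L'->B->R'->B->plug->B
Char 8 ('H'): step: R->4, L=6; H->plug->H->R->B->L->B->refl->H->L'->A->R'->A->plug->A
Char 9 ('H'): step: R->5, L=6; H->plug->H->R->H->L->E->refl->G->L'->G->R'->F->plug->F

Answer: BGGACABAF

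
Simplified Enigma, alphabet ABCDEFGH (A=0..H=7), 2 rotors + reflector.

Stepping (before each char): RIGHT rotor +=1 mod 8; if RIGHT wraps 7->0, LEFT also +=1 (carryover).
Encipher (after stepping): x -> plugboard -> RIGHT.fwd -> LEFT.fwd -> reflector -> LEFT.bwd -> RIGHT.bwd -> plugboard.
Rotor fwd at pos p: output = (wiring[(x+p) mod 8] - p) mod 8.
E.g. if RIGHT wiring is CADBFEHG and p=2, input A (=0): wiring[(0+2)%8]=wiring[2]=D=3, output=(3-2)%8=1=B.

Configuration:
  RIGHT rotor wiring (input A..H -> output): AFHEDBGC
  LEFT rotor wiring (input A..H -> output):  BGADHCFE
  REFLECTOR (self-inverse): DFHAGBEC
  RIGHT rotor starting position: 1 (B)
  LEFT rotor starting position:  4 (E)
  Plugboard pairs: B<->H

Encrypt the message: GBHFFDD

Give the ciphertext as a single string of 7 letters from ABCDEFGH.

Char 1 ('G'): step: R->2, L=4; G->plug->G->R->G->L->E->refl->G->L'->B->R'->C->plug->C
Char 2 ('B'): step: R->3, L=4; B->plug->H->R->E->L->F->refl->B->L'->C->R'->G->plug->G
Char 3 ('H'): step: R->4, L=4; H->plug->B->R->F->L->C->refl->H->L'->H->R'->A->plug->A
Char 4 ('F'): step: R->5, L=4; F->plug->F->R->C->L->B->refl->F->L'->E->R'->A->plug->A
Char 5 ('F'): step: R->6, L=4; F->plug->F->R->G->L->E->refl->G->L'->B->R'->E->plug->E
Char 6 ('D'): step: R->7, L=4; D->plug->D->R->A->L->D->refl->A->L'->D->R'->A->plug->A
Char 7 ('D'): step: R->0, L->5 (L advanced); D->plug->D->R->E->L->B->refl->F->L'->A->R'->A->plug->A

Answer: CGAAEAA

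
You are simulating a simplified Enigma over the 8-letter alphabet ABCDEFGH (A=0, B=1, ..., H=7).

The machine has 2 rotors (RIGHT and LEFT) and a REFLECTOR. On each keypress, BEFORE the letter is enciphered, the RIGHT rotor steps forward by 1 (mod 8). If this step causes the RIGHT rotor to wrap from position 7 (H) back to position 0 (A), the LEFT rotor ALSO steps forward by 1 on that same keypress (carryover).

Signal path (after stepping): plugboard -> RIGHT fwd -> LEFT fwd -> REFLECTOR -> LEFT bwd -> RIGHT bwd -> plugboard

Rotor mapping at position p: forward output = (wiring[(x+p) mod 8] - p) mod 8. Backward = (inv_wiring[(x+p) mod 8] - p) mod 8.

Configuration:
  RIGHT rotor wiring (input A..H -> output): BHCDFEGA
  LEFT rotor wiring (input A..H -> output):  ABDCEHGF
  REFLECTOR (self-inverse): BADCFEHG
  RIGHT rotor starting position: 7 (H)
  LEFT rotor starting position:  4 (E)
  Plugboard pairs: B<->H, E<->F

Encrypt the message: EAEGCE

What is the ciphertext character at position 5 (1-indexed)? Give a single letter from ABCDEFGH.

Char 1 ('E'): step: R->0, L->5 (L advanced); E->plug->F->R->E->L->E->refl->F->L'->G->R'->G->plug->G
Char 2 ('A'): step: R->1, L=5; A->plug->A->R->G->L->F->refl->E->L'->E->R'->D->plug->D
Char 3 ('E'): step: R->2, L=5; E->plug->F->R->G->L->F->refl->E->L'->E->R'->E->plug->F
Char 4 ('G'): step: R->3, L=5; G->plug->G->R->E->L->E->refl->F->L'->G->R'->F->plug->E
Char 5 ('C'): step: R->4, L=5; C->plug->C->R->C->L->A->refl->B->L'->B->R'->A->plug->A

A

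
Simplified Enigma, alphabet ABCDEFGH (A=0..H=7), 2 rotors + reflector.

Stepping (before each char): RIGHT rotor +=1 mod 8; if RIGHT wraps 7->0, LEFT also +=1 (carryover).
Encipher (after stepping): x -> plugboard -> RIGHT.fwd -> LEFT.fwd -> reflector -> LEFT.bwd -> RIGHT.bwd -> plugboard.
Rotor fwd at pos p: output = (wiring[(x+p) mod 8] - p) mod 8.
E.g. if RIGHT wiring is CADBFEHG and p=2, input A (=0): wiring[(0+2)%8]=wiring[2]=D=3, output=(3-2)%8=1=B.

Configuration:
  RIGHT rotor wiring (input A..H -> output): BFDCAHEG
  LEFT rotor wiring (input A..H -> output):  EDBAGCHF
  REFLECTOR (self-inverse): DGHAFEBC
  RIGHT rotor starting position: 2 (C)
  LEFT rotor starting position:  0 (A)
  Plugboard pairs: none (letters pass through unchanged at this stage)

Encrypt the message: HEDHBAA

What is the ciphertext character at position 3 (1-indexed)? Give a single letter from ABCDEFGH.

Char 1 ('H'): step: R->3, L=0; H->plug->H->R->A->L->E->refl->F->L'->H->R'->A->plug->A
Char 2 ('E'): step: R->4, L=0; E->plug->E->R->F->L->C->refl->H->L'->G->R'->H->plug->H
Char 3 ('D'): step: R->5, L=0; D->plug->D->R->E->L->G->refl->B->L'->C->R'->A->plug->A

A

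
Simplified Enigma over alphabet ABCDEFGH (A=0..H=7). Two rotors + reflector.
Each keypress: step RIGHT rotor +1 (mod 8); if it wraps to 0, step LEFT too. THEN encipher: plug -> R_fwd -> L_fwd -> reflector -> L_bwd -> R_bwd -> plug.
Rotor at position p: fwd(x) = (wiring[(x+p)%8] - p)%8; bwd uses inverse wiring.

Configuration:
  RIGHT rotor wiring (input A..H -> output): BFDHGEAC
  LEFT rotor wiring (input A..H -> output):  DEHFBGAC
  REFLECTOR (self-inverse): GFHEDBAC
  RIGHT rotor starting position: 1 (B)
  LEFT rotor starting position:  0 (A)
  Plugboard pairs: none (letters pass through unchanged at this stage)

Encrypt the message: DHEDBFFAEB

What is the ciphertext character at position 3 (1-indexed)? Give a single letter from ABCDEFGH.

Char 1 ('D'): step: R->2, L=0; D->plug->D->R->C->L->H->refl->C->L'->H->R'->G->plug->G
Char 2 ('H'): step: R->3, L=0; H->plug->H->R->A->L->D->refl->E->L'->B->R'->C->plug->C
Char 3 ('E'): step: R->4, L=0; E->plug->E->R->F->L->G->refl->A->L'->G->R'->D->plug->D

D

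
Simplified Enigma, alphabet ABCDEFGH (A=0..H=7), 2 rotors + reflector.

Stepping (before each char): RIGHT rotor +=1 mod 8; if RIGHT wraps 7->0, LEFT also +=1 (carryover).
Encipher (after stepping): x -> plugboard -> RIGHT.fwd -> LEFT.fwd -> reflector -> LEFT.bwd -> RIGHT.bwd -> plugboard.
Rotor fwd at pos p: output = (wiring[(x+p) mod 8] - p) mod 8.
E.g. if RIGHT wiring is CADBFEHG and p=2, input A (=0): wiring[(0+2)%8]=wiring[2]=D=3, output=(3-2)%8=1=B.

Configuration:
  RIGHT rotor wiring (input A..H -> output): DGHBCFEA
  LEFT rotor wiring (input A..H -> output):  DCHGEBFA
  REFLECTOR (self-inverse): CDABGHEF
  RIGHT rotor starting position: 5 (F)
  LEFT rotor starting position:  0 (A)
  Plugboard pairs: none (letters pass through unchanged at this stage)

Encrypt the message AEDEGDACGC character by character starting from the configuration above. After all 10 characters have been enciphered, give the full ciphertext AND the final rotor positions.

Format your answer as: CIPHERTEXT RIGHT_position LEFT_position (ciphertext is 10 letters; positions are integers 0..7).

Char 1 ('A'): step: R->6, L=0; A->plug->A->R->G->L->F->refl->H->L'->C->R'->B->plug->B
Char 2 ('E'): step: R->7, L=0; E->plug->E->R->C->L->H->refl->F->L'->G->R'->G->plug->G
Char 3 ('D'): step: R->0, L->1 (L advanced); D->plug->D->R->B->L->G->refl->E->L'->F->R'->F->plug->F
Char 4 ('E'): step: R->1, L=1; E->plug->E->R->E->L->A->refl->C->L'->H->R'->G->plug->G
Char 5 ('G'): step: R->2, L=1; G->plug->G->R->B->L->G->refl->E->L'->F->R'->A->plug->A
Char 6 ('D'): step: R->3, L=1; D->plug->D->R->B->L->G->refl->E->L'->F->R'->E->plug->E
Char 7 ('A'): step: R->4, L=1; A->plug->A->R->G->L->H->refl->F->L'->C->R'->F->plug->F
Char 8 ('C'): step: R->5, L=1; C->plug->C->R->D->L->D->refl->B->L'->A->R'->A->plug->A
Char 9 ('G'): step: R->6, L=1; G->plug->G->R->E->L->A->refl->C->L'->H->R'->H->plug->H
Char 10 ('C'): step: R->7, L=1; C->plug->C->R->H->L->C->refl->A->L'->E->R'->B->plug->B
Final: ciphertext=BGFGAEFAHB, RIGHT=7, LEFT=1

Answer: BGFGAEFAHB 7 1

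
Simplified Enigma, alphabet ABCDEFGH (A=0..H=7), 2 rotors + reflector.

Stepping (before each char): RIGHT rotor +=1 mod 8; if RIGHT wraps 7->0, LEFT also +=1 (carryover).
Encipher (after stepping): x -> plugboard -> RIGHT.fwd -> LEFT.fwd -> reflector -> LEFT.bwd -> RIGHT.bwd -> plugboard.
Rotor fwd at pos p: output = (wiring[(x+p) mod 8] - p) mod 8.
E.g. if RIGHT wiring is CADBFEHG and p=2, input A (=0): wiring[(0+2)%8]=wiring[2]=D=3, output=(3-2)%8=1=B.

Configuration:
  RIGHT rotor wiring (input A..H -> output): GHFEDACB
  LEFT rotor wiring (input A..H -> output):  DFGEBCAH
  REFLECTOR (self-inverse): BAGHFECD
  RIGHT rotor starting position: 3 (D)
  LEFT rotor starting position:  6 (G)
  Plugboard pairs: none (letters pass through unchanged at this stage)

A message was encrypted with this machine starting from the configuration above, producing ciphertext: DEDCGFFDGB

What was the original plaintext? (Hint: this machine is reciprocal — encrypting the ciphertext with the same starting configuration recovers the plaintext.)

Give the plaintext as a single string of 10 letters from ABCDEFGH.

Char 1 ('D'): step: R->4, L=6; D->plug->D->R->F->L->G->refl->C->L'->A->R'->H->plug->H
Char 2 ('E'): step: R->5, L=6; E->plug->E->R->C->L->F->refl->E->L'->H->R'->G->plug->G
Char 3 ('D'): step: R->6, L=6; D->plug->D->R->B->L->B->refl->A->L'->E->R'->A->plug->A
Char 4 ('C'): step: R->7, L=6; C->plug->C->R->A->L->C->refl->G->L'->F->R'->E->plug->E
Char 5 ('G'): step: R->0, L->7 (L advanced); G->plug->G->R->C->L->G->refl->C->L'->F->R'->C->plug->C
Char 6 ('F'): step: R->1, L=7; F->plug->F->R->B->L->E->refl->F->L'->E->R'->B->plug->B
Char 7 ('F'): step: R->2, L=7; F->plug->F->R->H->L->B->refl->A->L'->A->R'->E->plug->E
Char 8 ('D'): step: R->3, L=7; D->plug->D->R->H->L->B->refl->A->L'->A->R'->B->plug->B
Char 9 ('G'): step: R->4, L=7; G->plug->G->R->B->L->E->refl->F->L'->E->R'->B->plug->B
Char 10 ('B'): step: R->5, L=7; B->plug->B->R->F->L->C->refl->G->L'->C->R'->E->plug->E

Answer: HGAECBEBBE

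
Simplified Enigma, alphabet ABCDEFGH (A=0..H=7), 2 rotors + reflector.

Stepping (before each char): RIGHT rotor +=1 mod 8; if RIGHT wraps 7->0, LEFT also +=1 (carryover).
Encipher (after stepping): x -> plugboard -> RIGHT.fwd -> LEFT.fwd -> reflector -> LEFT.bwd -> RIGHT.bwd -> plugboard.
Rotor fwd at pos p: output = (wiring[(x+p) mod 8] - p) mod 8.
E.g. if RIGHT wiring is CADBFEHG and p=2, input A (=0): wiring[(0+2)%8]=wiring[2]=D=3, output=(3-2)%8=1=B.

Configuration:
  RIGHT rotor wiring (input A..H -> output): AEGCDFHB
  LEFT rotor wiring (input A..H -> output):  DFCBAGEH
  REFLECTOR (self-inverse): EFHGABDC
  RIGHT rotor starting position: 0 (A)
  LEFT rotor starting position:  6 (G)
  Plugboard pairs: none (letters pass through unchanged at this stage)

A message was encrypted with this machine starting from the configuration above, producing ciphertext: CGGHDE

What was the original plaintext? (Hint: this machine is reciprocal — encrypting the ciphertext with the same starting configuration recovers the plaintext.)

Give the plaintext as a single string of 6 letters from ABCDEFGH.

Char 1 ('C'): step: R->1, L=6; C->plug->C->R->B->L->B->refl->F->L'->C->R'->D->plug->D
Char 2 ('G'): step: R->2, L=6; G->plug->G->R->G->L->C->refl->H->L'->D->R'->D->plug->D
Char 3 ('G'): step: R->3, L=6; G->plug->G->R->B->L->B->refl->F->L'->C->R'->C->plug->C
Char 4 ('H'): step: R->4, L=6; H->plug->H->R->G->L->C->refl->H->L'->D->R'->C->plug->C
Char 5 ('D'): step: R->5, L=6; D->plug->D->R->D->L->H->refl->C->L'->G->R'->H->plug->H
Char 6 ('E'): step: R->6, L=6; E->plug->E->R->A->L->G->refl->D->L'->F->R'->G->plug->G

Answer: DDCCHG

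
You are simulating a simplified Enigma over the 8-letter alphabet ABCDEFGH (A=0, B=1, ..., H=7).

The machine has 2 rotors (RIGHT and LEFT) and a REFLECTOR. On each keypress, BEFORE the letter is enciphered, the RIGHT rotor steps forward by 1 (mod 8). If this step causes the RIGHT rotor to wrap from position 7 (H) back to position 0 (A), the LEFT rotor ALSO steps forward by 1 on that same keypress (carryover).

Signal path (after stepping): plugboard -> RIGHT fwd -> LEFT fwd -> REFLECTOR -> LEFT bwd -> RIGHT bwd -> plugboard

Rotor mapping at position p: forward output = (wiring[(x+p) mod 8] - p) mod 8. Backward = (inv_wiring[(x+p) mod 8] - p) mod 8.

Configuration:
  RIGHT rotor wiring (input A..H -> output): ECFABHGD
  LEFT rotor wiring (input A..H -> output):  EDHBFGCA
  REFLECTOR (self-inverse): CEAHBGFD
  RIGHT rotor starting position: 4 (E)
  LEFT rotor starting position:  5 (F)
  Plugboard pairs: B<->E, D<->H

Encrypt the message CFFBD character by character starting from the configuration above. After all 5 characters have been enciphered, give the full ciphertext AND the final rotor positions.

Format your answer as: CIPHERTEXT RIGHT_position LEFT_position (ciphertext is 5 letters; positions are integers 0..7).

Char 1 ('C'): step: R->5, L=5; C->plug->C->R->G->L->E->refl->B->L'->A->R'->F->plug->F
Char 2 ('F'): step: R->6, L=5; F->plug->F->R->C->L->D->refl->H->L'->D->R'->G->plug->G
Char 3 ('F'): step: R->7, L=5; F->plug->F->R->C->L->D->refl->H->L'->D->R'->C->plug->C
Char 4 ('B'): step: R->0, L->6 (L advanced); B->plug->E->R->B->L->C->refl->A->L'->H->R'->F->plug->F
Char 5 ('D'): step: R->1, L=6; D->plug->H->R->D->L->F->refl->G->L'->C->R'->G->plug->G
Final: ciphertext=FGCFG, RIGHT=1, LEFT=6

Answer: FGCFG 1 6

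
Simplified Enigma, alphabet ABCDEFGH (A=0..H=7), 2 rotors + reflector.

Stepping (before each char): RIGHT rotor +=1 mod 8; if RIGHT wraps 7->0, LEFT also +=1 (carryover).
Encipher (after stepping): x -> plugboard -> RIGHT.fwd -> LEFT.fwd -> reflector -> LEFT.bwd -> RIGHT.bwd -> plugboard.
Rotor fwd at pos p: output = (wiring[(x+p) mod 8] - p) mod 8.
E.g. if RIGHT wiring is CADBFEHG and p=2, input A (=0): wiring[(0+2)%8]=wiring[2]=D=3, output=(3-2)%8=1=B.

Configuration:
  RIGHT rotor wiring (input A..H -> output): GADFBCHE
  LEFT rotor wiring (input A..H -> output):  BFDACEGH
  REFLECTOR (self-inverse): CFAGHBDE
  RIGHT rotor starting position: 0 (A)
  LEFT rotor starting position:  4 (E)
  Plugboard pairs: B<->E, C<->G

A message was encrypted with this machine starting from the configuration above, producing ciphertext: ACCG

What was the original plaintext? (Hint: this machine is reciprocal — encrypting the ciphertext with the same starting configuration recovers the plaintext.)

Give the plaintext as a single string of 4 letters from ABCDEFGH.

Char 1 ('A'): step: R->1, L=4; A->plug->A->R->H->L->E->refl->H->L'->G->R'->F->plug->F
Char 2 ('C'): step: R->2, L=4; C->plug->G->R->E->L->F->refl->B->L'->F->R'->E->plug->B
Char 3 ('C'): step: R->3, L=4; C->plug->G->R->F->L->B->refl->F->L'->E->R'->D->plug->D
Char 4 ('G'): step: R->4, L=4; G->plug->C->R->D->L->D->refl->G->L'->A->R'->D->plug->D

Answer: FBDD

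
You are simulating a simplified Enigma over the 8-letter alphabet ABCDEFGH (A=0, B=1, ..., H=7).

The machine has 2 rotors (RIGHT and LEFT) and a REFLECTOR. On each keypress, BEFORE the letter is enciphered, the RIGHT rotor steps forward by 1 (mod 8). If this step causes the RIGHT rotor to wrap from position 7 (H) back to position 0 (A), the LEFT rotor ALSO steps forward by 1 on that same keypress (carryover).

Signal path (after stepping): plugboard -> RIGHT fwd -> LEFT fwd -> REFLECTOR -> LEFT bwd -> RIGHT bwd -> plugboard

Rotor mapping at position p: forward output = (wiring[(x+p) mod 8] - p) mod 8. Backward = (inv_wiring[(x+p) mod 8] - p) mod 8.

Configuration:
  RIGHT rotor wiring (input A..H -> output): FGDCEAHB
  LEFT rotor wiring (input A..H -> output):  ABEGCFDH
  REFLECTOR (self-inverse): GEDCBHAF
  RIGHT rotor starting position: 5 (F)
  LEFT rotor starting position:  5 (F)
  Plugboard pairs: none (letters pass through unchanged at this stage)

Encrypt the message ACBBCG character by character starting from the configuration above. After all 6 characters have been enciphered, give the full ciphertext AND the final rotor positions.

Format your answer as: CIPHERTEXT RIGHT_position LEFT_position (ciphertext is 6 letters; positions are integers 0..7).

Char 1 ('A'): step: R->6, L=5; A->plug->A->R->B->L->G->refl->A->L'->A->R'->D->plug->D
Char 2 ('C'): step: R->7, L=5; C->plug->C->R->H->L->F->refl->H->L'->F->R'->F->plug->F
Char 3 ('B'): step: R->0, L->6 (L advanced); B->plug->B->R->G->L->E->refl->B->L'->B->R'->H->plug->H
Char 4 ('B'): step: R->1, L=6; B->plug->B->R->C->L->C->refl->D->L'->D->R'->D->plug->D
Char 5 ('C'): step: R->2, L=6; C->plug->C->R->C->L->C->refl->D->L'->D->R'->G->plug->G
Char 6 ('G'): step: R->3, L=6; G->plug->G->R->D->L->D->refl->C->L'->C->R'->F->plug->F
Final: ciphertext=DFHDGF, RIGHT=3, LEFT=6

Answer: DFHDGF 3 6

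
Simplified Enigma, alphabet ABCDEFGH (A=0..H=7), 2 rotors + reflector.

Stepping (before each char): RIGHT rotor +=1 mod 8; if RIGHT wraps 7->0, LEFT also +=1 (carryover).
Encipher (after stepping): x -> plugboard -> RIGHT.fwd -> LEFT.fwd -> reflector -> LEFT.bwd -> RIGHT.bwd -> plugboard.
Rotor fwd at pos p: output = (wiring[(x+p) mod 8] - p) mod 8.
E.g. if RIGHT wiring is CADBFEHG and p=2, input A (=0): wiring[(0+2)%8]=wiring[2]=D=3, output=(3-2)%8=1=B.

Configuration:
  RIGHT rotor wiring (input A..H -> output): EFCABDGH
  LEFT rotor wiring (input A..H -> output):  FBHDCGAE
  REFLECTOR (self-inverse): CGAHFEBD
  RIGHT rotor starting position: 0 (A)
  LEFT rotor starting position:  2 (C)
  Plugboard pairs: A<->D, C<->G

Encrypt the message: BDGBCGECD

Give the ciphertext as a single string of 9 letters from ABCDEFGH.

Answer: DHACEACDC

Derivation:
Char 1 ('B'): step: R->1, L=2; B->plug->B->R->B->L->B->refl->G->L'->E->R'->A->plug->D
Char 2 ('D'): step: R->2, L=2; D->plug->A->R->A->L->F->refl->E->L'->D->R'->H->plug->H
Char 3 ('G'): step: R->3, L=2; G->plug->C->R->A->L->F->refl->E->L'->D->R'->D->plug->A
Char 4 ('B'): step: R->4, L=2; B->plug->B->R->H->L->H->refl->D->L'->G->R'->G->plug->C
Char 5 ('C'): step: R->5, L=2; C->plug->G->R->D->L->E->refl->F->L'->A->R'->E->plug->E
Char 6 ('G'): step: R->6, L=2; G->plug->C->R->G->L->D->refl->H->L'->H->R'->D->plug->A
Char 7 ('E'): step: R->7, L=2; E->plug->E->R->B->L->B->refl->G->L'->E->R'->G->plug->C
Char 8 ('C'): step: R->0, L->3 (L advanced); C->plug->G->R->G->L->G->refl->B->L'->E->R'->A->plug->D
Char 9 ('D'): step: R->1, L=3; D->plug->A->R->E->L->B->refl->G->L'->G->R'->G->plug->C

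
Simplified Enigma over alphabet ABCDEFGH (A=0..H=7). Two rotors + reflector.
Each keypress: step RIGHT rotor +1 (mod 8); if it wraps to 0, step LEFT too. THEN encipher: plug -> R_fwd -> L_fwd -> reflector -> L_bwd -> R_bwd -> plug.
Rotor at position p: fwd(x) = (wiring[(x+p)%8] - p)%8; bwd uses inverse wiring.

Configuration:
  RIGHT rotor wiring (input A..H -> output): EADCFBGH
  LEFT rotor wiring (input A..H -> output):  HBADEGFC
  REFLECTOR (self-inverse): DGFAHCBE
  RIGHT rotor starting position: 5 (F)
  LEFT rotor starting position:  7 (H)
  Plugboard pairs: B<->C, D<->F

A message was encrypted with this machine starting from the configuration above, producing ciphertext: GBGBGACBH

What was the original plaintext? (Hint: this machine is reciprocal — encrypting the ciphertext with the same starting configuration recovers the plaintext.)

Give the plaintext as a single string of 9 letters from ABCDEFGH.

Char 1 ('G'): step: R->6, L=7; G->plug->G->R->H->L->G->refl->B->L'->D->R'->H->plug->H
Char 2 ('B'): step: R->7, L=7; B->plug->C->R->B->L->A->refl->D->L'->A->R'->A->plug->A
Char 3 ('G'): step: R->0, L->0 (L advanced); G->plug->G->R->G->L->F->refl->C->L'->H->R'->H->plug->H
Char 4 ('B'): step: R->1, L=0; B->plug->C->R->B->L->B->refl->G->L'->F->R'->F->plug->D
Char 5 ('G'): step: R->2, L=0; G->plug->G->R->C->L->A->refl->D->L'->D->R'->C->plug->B
Char 6 ('A'): step: R->3, L=0; A->plug->A->R->H->L->C->refl->F->L'->G->R'->C->plug->B
Char 7 ('C'): step: R->4, L=0; C->plug->B->R->F->L->G->refl->B->L'->B->R'->A->plug->A
Char 8 ('B'): step: R->5, L=0; B->plug->C->R->C->L->A->refl->D->L'->D->R'->E->plug->E
Char 9 ('H'): step: R->6, L=0; H->plug->H->R->D->L->D->refl->A->L'->C->R'->D->plug->F

Answer: HAHDBBAEF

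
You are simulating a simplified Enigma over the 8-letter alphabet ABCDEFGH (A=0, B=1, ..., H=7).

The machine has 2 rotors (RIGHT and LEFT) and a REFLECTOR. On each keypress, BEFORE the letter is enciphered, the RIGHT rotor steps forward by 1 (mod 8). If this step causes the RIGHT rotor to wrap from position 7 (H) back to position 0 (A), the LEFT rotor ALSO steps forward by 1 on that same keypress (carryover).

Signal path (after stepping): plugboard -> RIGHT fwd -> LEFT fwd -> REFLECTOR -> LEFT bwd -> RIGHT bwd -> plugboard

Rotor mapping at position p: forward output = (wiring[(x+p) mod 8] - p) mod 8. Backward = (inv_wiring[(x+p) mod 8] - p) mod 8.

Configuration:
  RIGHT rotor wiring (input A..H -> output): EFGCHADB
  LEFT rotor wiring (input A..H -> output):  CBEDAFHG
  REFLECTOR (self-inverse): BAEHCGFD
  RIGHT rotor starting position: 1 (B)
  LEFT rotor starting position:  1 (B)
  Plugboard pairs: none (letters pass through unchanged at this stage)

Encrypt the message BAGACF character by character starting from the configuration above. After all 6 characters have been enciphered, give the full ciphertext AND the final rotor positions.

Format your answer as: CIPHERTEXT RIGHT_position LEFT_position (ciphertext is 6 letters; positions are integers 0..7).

Char 1 ('B'): step: R->2, L=1; B->plug->B->R->A->L->A->refl->B->L'->H->R'->F->plug->F
Char 2 ('A'): step: R->3, L=1; A->plug->A->R->H->L->B->refl->A->L'->A->R'->D->plug->D
Char 3 ('G'): step: R->4, L=1; G->plug->G->R->C->L->C->refl->E->L'->E->R'->B->plug->B
Char 4 ('A'): step: R->5, L=1; A->plug->A->R->D->L->H->refl->D->L'->B->R'->F->plug->F
Char 5 ('C'): step: R->6, L=1; C->plug->C->R->G->L->F->refl->G->L'->F->R'->A->plug->A
Char 6 ('F'): step: R->7, L=1; F->plug->F->R->A->L->A->refl->B->L'->H->R'->D->plug->D
Final: ciphertext=FDBFAD, RIGHT=7, LEFT=1

Answer: FDBFAD 7 1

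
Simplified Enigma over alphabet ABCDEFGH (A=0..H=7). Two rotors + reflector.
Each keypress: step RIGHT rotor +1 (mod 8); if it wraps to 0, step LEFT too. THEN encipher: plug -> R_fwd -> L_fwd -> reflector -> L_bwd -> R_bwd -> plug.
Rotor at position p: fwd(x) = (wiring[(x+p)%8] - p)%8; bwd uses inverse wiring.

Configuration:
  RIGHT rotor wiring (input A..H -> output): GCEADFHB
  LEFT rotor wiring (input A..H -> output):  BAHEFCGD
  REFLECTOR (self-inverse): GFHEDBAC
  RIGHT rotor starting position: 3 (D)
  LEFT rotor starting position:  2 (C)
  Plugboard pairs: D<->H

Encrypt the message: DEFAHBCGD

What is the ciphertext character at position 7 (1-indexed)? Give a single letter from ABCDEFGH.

Char 1 ('D'): step: R->4, L=2; D->plug->H->R->E->L->E->refl->D->L'->C->R'->E->plug->E
Char 2 ('E'): step: R->5, L=2; E->plug->E->R->F->L->B->refl->F->L'->A->R'->A->plug->A
Char 3 ('F'): step: R->6, L=2; F->plug->F->R->C->L->D->refl->E->L'->E->R'->D->plug->H
Char 4 ('A'): step: R->7, L=2; A->plug->A->R->C->L->D->refl->E->L'->E->R'->F->plug->F
Char 5 ('H'): step: R->0, L->3 (L advanced); H->plug->D->R->A->L->B->refl->F->L'->G->R'->A->plug->A
Char 6 ('B'): step: R->1, L=3; B->plug->B->R->D->L->D->refl->E->L'->H->R'->C->plug->C
Char 7 ('C'): step: R->2, L=3; C->plug->C->R->B->L->C->refl->H->L'->C->R'->A->plug->A

A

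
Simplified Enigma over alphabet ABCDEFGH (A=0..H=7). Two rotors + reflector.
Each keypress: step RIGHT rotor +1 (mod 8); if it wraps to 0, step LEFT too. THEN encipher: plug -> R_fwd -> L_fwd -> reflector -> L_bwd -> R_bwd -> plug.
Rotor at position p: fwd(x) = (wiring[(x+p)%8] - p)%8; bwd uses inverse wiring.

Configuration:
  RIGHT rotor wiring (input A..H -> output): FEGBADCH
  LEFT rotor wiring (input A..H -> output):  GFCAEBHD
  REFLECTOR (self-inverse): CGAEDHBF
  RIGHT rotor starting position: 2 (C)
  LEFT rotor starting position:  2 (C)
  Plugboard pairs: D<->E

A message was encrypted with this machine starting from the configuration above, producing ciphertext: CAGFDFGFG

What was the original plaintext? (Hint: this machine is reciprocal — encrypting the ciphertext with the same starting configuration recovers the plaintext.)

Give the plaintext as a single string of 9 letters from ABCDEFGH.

Char 1 ('C'): step: R->3, L=2; C->plug->C->R->A->L->A->refl->C->L'->C->R'->F->plug->F
Char 2 ('A'): step: R->4, L=2; A->plug->A->R->E->L->F->refl->H->L'->D->R'->D->plug->E
Char 3 ('G'): step: R->5, L=2; G->plug->G->R->E->L->F->refl->H->L'->D->R'->H->plug->H
Char 4 ('F'): step: R->6, L=2; F->plug->F->R->D->L->H->refl->F->L'->E->R'->A->plug->A
Char 5 ('D'): step: R->7, L=2; D->plug->E->R->C->L->C->refl->A->L'->A->R'->A->plug->A
Char 6 ('F'): step: R->0, L->3 (L advanced); F->plug->F->R->D->L->E->refl->D->L'->F->R'->A->plug->A
Char 7 ('G'): step: R->1, L=3; G->plug->G->R->G->L->C->refl->A->L'->E->R'->H->plug->H
Char 8 ('F'): step: R->2, L=3; F->plug->F->R->F->L->D->refl->E->L'->D->R'->G->plug->G
Char 9 ('G'): step: R->3, L=3; G->plug->G->R->B->L->B->refl->G->L'->C->R'->F->plug->F

Answer: FEHAAAHGF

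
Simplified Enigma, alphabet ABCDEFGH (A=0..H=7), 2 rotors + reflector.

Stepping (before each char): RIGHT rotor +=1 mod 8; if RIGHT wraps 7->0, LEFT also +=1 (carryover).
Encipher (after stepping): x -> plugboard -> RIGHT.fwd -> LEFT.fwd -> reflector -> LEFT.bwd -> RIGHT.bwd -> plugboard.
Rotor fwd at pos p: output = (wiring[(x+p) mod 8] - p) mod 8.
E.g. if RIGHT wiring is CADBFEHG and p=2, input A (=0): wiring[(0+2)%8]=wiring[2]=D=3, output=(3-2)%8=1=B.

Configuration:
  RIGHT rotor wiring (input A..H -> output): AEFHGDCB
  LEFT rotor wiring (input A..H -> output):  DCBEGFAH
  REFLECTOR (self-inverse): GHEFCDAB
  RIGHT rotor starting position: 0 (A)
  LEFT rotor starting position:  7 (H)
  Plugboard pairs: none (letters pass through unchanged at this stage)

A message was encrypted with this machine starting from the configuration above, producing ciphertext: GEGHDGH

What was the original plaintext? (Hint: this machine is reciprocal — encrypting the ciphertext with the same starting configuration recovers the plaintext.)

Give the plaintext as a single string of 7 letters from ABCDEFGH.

Char 1 ('G'): step: R->1, L=7; G->plug->G->R->A->L->A->refl->G->L'->G->R'->C->plug->C
Char 2 ('E'): step: R->2, L=7; E->plug->E->R->A->L->A->refl->G->L'->G->R'->G->plug->G
Char 3 ('G'): step: R->3, L=7; G->plug->G->R->B->L->E->refl->C->L'->D->R'->B->plug->B
Char 4 ('H'): step: R->4, L=7; H->plug->H->R->D->L->C->refl->E->L'->B->R'->G->plug->G
Char 5 ('D'): step: R->5, L=7; D->plug->D->R->D->L->C->refl->E->L'->B->R'->H->plug->H
Char 6 ('G'): step: R->6, L=7; G->plug->G->R->A->L->A->refl->G->L'->G->R'->D->plug->D
Char 7 ('H'): step: R->7, L=7; H->plug->H->R->D->L->C->refl->E->L'->B->R'->B->plug->B

Answer: CGBGHDB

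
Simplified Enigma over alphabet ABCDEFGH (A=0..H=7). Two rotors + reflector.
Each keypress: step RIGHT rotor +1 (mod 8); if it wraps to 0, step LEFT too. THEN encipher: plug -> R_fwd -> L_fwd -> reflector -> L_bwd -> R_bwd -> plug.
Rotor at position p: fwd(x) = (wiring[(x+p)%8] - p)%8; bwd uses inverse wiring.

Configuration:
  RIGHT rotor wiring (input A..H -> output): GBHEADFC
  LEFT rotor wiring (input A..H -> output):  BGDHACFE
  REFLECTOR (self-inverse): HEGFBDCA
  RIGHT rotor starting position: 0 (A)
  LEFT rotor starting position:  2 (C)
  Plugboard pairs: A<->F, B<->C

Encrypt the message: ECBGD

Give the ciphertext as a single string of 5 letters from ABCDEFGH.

Char 1 ('E'): step: R->1, L=2; E->plug->E->R->C->L->G->refl->C->L'->F->R'->H->plug->H
Char 2 ('C'): step: R->2, L=2; C->plug->B->R->C->L->G->refl->C->L'->F->R'->A->plug->F
Char 3 ('B'): step: R->3, L=2; B->plug->C->R->A->L->B->refl->E->L'->H->R'->E->plug->E
Char 4 ('G'): step: R->4, L=2; G->plug->G->R->D->L->A->refl->H->L'->G->R'->D->plug->D
Char 5 ('D'): step: R->5, L=2; D->plug->D->R->B->L->F->refl->D->L'->E->R'->E->plug->E

Answer: HFEDE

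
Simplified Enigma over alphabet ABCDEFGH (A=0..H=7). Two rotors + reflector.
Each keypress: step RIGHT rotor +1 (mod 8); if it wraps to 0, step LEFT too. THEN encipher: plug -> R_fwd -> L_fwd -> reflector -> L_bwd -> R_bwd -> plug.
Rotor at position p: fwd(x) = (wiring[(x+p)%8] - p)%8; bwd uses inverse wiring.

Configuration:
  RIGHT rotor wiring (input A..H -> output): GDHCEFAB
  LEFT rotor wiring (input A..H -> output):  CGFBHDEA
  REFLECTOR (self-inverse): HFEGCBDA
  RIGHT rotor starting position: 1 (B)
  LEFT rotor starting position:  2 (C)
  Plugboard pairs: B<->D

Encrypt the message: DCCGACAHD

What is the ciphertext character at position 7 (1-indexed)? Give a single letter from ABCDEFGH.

Char 1 ('D'): step: R->2, L=2; D->plug->B->R->A->L->D->refl->G->L'->F->R'->A->plug->A
Char 2 ('C'): step: R->3, L=2; C->plug->C->R->C->L->F->refl->B->L'->D->R'->F->plug->F
Char 3 ('C'): step: R->4, L=2; C->plug->C->R->E->L->C->refl->E->L'->H->R'->F->plug->F
Char 4 ('G'): step: R->5, L=2; G->plug->G->R->F->L->G->refl->D->L'->A->R'->A->plug->A
Char 5 ('A'): step: R->6, L=2; A->plug->A->R->C->L->F->refl->B->L'->D->R'->B->plug->D
Char 6 ('C'): step: R->7, L=2; C->plug->C->R->E->L->C->refl->E->L'->H->R'->B->plug->D
Char 7 ('A'): step: R->0, L->3 (L advanced); A->plug->A->R->G->L->D->refl->G->L'->A->R'->G->plug->G

G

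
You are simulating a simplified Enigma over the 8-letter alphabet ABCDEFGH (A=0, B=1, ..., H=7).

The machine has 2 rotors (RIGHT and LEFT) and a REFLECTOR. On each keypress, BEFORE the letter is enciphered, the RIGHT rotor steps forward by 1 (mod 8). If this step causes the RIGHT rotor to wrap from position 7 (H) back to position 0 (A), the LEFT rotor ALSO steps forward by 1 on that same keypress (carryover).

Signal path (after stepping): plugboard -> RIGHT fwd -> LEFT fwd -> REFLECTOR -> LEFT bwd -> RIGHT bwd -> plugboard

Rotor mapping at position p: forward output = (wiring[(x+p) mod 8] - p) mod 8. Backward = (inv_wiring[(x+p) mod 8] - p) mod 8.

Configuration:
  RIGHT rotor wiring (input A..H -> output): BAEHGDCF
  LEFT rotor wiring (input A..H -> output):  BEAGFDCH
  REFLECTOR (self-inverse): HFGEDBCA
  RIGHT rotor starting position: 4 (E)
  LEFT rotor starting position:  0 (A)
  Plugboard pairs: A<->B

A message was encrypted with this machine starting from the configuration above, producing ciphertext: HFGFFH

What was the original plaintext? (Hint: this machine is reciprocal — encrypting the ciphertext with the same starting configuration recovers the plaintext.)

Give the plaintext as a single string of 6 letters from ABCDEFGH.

Char 1 ('H'): step: R->5, L=0; H->plug->H->R->B->L->E->refl->D->L'->F->R'->B->plug->A
Char 2 ('F'): step: R->6, L=0; F->plug->F->R->B->L->E->refl->D->L'->F->R'->H->plug->H
Char 3 ('G'): step: R->7, L=0; G->plug->G->R->E->L->F->refl->B->L'->A->R'->E->plug->E
Char 4 ('F'): step: R->0, L->1 (L advanced); F->plug->F->R->D->L->E->refl->D->L'->A->R'->B->plug->A
Char 5 ('F'): step: R->1, L=1; F->plug->F->R->B->L->H->refl->A->L'->H->R'->A->plug->B
Char 6 ('H'): step: R->2, L=1; H->plug->H->R->G->L->G->refl->C->L'->E->R'->C->plug->C

Answer: AHEABC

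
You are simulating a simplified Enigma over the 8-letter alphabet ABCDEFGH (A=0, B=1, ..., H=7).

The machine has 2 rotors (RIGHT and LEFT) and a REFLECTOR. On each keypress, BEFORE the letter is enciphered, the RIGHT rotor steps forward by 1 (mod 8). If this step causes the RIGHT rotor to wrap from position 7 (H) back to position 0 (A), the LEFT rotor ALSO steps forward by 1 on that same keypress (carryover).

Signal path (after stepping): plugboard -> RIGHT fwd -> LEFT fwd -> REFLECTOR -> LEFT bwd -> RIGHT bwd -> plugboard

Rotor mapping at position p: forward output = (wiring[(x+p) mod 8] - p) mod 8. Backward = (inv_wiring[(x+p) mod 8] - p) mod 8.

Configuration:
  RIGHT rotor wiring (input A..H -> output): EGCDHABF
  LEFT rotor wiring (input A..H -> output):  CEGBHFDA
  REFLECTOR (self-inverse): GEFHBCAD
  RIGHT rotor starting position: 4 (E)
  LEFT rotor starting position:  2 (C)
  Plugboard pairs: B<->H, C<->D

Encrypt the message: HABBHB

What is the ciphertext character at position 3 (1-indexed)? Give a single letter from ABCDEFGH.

Char 1 ('H'): step: R->5, L=2; H->plug->B->R->E->L->B->refl->E->L'->A->R'->C->plug->D
Char 2 ('A'): step: R->6, L=2; A->plug->A->R->D->L->D->refl->H->L'->B->R'->G->plug->G
Char 3 ('B'): step: R->7, L=2; B->plug->H->R->C->L->F->refl->C->L'->H->R'->C->plug->D

D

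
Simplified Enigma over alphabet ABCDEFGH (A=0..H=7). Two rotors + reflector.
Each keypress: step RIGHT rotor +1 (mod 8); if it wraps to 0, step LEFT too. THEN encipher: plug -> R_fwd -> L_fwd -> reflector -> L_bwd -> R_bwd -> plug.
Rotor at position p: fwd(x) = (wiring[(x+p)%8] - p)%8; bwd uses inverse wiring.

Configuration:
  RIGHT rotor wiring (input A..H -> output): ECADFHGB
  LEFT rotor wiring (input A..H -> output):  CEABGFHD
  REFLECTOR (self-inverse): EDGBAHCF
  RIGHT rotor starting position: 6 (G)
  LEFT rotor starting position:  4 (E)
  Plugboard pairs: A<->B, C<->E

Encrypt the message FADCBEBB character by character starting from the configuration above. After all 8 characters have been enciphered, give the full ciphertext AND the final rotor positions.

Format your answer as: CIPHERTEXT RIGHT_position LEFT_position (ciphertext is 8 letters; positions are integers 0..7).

Answer: AHHECBAE 6 5

Derivation:
Char 1 ('F'): step: R->7, L=4; F->plug->F->R->G->L->E->refl->A->L'->F->R'->B->plug->A
Char 2 ('A'): step: R->0, L->5 (L advanced); A->plug->B->R->C->L->G->refl->C->L'->B->R'->H->plug->H
Char 3 ('D'): step: R->1, L=5; D->plug->D->R->E->L->H->refl->F->L'->D->R'->H->plug->H
Char 4 ('C'): step: R->2, L=5; C->plug->E->R->E->L->H->refl->F->L'->D->R'->C->plug->E
Char 5 ('B'): step: R->3, L=5; B->plug->A->R->A->L->A->refl->E->L'->G->R'->E->plug->C
Char 6 ('E'): step: R->4, L=5; E->plug->C->R->C->L->G->refl->C->L'->B->R'->A->plug->B
Char 7 ('B'): step: R->5, L=5; B->plug->A->R->C->L->G->refl->C->L'->B->R'->B->plug->A
Char 8 ('B'): step: R->6, L=5; B->plug->A->R->A->L->A->refl->E->L'->G->R'->C->plug->E
Final: ciphertext=AHHECBAE, RIGHT=6, LEFT=5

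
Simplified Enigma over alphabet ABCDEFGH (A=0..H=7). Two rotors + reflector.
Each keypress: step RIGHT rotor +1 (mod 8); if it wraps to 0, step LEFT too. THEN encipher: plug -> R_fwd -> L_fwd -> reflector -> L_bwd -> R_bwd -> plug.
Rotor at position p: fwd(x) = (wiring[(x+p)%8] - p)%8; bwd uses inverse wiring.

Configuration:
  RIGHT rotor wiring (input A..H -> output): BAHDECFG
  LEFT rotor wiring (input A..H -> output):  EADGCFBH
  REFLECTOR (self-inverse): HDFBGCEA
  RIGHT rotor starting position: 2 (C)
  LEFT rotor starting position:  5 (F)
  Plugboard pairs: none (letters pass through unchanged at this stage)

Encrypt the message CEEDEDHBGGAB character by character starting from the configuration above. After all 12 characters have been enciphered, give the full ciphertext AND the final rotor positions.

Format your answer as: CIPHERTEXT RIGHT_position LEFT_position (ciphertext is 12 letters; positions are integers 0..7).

Char 1 ('C'): step: R->3, L=5; C->plug->C->R->H->L->F->refl->C->L'->C->R'->D->plug->D
Char 2 ('E'): step: R->4, L=5; E->plug->E->R->F->L->G->refl->E->L'->B->R'->C->plug->C
Char 3 ('E'): step: R->5, L=5; E->plug->E->R->D->L->H->refl->A->L'->A->R'->B->plug->B
Char 4 ('D'): step: R->6, L=5; D->plug->D->R->C->L->C->refl->F->L'->H->R'->A->plug->A
Char 5 ('E'): step: R->7, L=5; E->plug->E->R->E->L->D->refl->B->L'->G->R'->H->plug->H
Char 6 ('D'): step: R->0, L->6 (L advanced); D->plug->D->R->D->L->C->refl->F->L'->E->R'->E->plug->E
Char 7 ('H'): step: R->1, L=6; H->plug->H->R->A->L->D->refl->B->L'->B->R'->E->plug->E
Char 8 ('B'): step: R->2, L=6; B->plug->B->R->B->L->B->refl->D->L'->A->R'->D->plug->D
Char 9 ('G'): step: R->3, L=6; G->plug->G->R->F->L->A->refl->H->L'->H->R'->C->plug->C
Char 10 ('G'): step: R->4, L=6; G->plug->G->R->D->L->C->refl->F->L'->E->R'->F->plug->F
Char 11 ('A'): step: R->5, L=6; A->plug->A->R->F->L->A->refl->H->L'->H->R'->H->plug->H
Char 12 ('B'): step: R->6, L=6; B->plug->B->R->A->L->D->refl->B->L'->B->R'->E->plug->E
Final: ciphertext=DCBAHEEDCFHE, RIGHT=6, LEFT=6

Answer: DCBAHEEDCFHE 6 6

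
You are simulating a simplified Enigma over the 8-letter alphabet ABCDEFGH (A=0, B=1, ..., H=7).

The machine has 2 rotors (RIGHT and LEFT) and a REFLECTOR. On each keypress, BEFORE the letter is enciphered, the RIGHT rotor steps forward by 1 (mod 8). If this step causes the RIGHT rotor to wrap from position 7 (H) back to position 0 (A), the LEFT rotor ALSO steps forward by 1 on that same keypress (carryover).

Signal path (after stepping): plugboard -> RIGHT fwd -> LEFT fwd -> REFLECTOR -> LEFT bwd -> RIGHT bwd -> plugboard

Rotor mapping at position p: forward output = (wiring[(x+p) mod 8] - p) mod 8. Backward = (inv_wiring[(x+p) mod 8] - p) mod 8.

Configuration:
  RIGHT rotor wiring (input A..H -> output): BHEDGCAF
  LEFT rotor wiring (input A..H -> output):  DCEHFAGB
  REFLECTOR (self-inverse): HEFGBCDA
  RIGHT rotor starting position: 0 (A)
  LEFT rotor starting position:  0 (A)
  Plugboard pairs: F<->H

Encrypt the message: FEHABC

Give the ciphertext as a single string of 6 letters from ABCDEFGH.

Answer: ADAFAH

Derivation:
Char 1 ('F'): step: R->1, L=0; F->plug->H->R->A->L->D->refl->G->L'->G->R'->A->plug->A
Char 2 ('E'): step: R->2, L=0; E->plug->E->R->G->L->G->refl->D->L'->A->R'->D->plug->D
Char 3 ('H'): step: R->3, L=0; H->plug->F->R->G->L->G->refl->D->L'->A->R'->A->plug->A
Char 4 ('A'): step: R->4, L=0; A->plug->A->R->C->L->E->refl->B->L'->H->R'->H->plug->F
Char 5 ('B'): step: R->5, L=0; B->plug->B->R->D->L->H->refl->A->L'->F->R'->A->plug->A
Char 6 ('C'): step: R->6, L=0; C->plug->C->R->D->L->H->refl->A->L'->F->R'->F->plug->H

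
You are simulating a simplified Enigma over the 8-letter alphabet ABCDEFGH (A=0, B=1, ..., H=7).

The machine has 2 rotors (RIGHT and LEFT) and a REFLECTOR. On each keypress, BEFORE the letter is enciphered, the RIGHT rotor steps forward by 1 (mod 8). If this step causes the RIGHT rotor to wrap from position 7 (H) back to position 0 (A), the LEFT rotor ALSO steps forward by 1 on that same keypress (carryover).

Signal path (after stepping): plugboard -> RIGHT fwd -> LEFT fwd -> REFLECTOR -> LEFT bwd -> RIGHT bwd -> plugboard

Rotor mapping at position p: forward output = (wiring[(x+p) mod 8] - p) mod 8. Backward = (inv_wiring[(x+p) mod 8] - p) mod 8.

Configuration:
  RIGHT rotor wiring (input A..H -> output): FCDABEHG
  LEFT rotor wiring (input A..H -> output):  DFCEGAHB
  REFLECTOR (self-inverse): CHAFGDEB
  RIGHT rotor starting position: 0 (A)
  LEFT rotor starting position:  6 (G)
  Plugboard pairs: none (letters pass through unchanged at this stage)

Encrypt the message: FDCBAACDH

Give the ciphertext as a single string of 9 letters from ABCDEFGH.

Answer: CAFCFFHGE

Derivation:
Char 1 ('F'): step: R->1, L=6; F->plug->F->R->G->L->A->refl->C->L'->H->R'->C->plug->C
Char 2 ('D'): step: R->2, L=6; D->plug->D->R->C->L->F->refl->D->L'->B->R'->A->plug->A
Char 3 ('C'): step: R->3, L=6; C->plug->C->R->B->L->D->refl->F->L'->C->R'->F->plug->F
Char 4 ('B'): step: R->4, L=6; B->plug->B->R->A->L->B->refl->H->L'->D->R'->C->plug->C
Char 5 ('A'): step: R->5, L=6; A->plug->A->R->H->L->C->refl->A->L'->G->R'->F->plug->F
Char 6 ('A'): step: R->6, L=6; A->plug->A->R->B->L->D->refl->F->L'->C->R'->F->plug->F
Char 7 ('C'): step: R->7, L=6; C->plug->C->R->D->L->H->refl->B->L'->A->R'->H->plug->H
Char 8 ('D'): step: R->0, L->7 (L advanced); D->plug->D->R->A->L->C->refl->A->L'->H->R'->G->plug->G
Char 9 ('H'): step: R->1, L=7; H->plug->H->R->E->L->F->refl->D->L'->D->R'->E->plug->E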